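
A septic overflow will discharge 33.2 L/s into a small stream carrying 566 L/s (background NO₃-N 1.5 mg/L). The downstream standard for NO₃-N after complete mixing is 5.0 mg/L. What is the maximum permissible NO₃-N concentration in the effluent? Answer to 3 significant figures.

64.7 mg/L

At the limit, (Qr·Cr + Qe·Cₑ)/(Qr + Qe) = 5.0:
Cₑ = (599.2·5.0 − 566.0·1.500) / 33.20 = 64.67 mg/L.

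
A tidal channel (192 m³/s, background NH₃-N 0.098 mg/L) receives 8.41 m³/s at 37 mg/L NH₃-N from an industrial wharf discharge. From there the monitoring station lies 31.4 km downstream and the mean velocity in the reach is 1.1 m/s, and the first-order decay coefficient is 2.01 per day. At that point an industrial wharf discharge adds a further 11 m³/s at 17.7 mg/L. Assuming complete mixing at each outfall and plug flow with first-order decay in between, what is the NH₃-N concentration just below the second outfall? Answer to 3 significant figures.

1.72 mg/L

Flow-weighted average: C = (192.0·0.09800 + 8.410·37.00) / 200.4 = 330.0/200.4 = 1.647 mg/L; combined flow 200.4 m³/s.
Travel time t = 31.4·1000 / 1.1 = 28550 s = 7.929 h.
After decay, C = 1.647 × e^(−kt) = 1.647 × 0.5147 = 0.8476 mg/L.
At the second outfall, C = (200.4·0.8476 + 11.00·17.70) / (200.4 + 11.00) = 1.724 mg/L.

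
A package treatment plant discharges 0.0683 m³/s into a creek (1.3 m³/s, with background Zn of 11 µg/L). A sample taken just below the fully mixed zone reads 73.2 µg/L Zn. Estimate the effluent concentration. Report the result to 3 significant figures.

1260 µg/L

Mass balance: 1.300·11.00 + 0.06830·Cₑ = 1.368·73.20
→ Cₑ = (1.368·73.20 − 1.300·11.00) / 0.06830 = 1257 µg/L.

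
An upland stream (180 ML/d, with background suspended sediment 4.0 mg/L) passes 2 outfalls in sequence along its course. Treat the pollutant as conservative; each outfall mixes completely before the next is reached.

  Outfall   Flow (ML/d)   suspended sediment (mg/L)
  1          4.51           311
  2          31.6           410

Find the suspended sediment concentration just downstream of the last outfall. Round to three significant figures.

69.8 mg/L

After outfall 1: Q = 180.0 + 4.510 = 184.5 ML/d; C = (180.0·4.000 + 4.510·311.0)/184.5 = 11.50 mg/L.
After outfall 2: Q = 184.5 + 31.60 = 216.1 ML/d; C = (184.5·11.50 + 31.60·410.0)/216.1 = 69.77 mg/L.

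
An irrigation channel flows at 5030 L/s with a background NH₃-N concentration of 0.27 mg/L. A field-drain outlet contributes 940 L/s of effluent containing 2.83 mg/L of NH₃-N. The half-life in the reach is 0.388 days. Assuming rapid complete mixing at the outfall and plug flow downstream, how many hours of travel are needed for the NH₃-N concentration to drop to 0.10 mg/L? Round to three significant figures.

25.6 h

Flow-weighted average: C = (5030·0.2700 + 940.0·2.830) / 5970 = 4018/5970 = 0.6731 mg/L.
Half-life 0.388 d → k = ln 2 / 0.388 = 1.786 d⁻¹.
0.6731·exp(−k·t) = 0.10 → t = ln(0.6731/0.10)/k = 92220 s = 25.62 h.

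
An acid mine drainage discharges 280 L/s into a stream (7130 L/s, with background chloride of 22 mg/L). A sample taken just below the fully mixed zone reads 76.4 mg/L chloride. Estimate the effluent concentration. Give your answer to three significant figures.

1460 mg/L

Mass balance: 7130·22.00 + 280.0·Cₑ = 7410·76.40
→ Cₑ = (7410·76.40 − 7130·22.00) / 280.0 = 1462 mg/L.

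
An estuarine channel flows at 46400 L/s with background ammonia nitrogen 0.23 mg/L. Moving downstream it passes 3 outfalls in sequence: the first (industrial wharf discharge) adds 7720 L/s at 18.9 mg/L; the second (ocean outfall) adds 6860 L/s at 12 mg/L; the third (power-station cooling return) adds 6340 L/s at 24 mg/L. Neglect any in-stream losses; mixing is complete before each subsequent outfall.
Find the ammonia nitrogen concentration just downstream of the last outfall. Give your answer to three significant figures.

5.81 mg/L

After outfall 1: Q = 46400 + 7720 = 54120 L/s; C = (46400·0.2300 + 7720·18.90)/54120 = 2.893 mg/L.
After outfall 2: Q = 54120 + 6860 = 60980 L/s; C = (54120·2.893 + 6860·12.00)/60980 = 3.918 mg/L.
After outfall 3: Q = 60980 + 6340 = 67320 L/s; C = (60980·3.918 + 6340·24.00)/67320 = 5.809 mg/L.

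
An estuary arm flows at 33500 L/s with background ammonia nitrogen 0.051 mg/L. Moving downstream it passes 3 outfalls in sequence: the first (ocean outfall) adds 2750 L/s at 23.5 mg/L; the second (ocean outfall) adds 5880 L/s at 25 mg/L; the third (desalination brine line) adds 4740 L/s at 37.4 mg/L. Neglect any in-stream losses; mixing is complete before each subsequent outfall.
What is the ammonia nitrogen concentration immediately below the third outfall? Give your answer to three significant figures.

8.33 mg/L

Below outfall 1: Q → 36250 L/s, C = (33500·0.05100 + 2750·23.50)/36250 = 1.830 mg/L.
Below outfall 2: Q → 42130 L/s, C = (36250·1.830 + 5880·25.00)/42130 = 5.064 mg/L.
Below outfall 3: Q → 46870 L/s, C = (42130·5.064 + 4740·37.40)/46870 = 8.334 mg/L.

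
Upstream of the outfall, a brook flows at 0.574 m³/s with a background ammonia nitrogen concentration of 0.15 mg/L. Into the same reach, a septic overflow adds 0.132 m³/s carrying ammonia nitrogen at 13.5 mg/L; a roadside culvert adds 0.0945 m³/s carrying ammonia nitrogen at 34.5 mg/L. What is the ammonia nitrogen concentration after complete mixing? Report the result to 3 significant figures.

Mixed concentration C = ΣQC/ΣQ = (0.5740·0.1500 + 0.1320·13.50 + 0.09450·34.50) / 0.8005 = 5.128/0.8005 = 6.406 mg/L.

6.41 mg/L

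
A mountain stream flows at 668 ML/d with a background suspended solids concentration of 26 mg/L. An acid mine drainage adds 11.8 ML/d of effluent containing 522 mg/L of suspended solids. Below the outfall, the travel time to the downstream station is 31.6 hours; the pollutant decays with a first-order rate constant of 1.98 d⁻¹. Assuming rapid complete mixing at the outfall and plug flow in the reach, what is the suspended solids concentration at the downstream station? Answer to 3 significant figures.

2.55 mg/L

Mass balance: C = (668.0·26.00 + 11.80·522.0) / 679.8 = 23530/679.8 = 34.61 mg/L.
Applying C = C₀e^(−kt): 34.61 × 0.07376 = 2.553 mg/L.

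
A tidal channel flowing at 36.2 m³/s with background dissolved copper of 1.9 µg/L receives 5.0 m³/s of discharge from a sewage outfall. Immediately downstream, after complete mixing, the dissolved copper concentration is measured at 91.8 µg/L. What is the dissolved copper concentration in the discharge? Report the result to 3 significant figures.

743 µg/L

Mass balance: 36.20·1.900 + 5.000·Cₑ = 41.20·91.80
→ Cₑ = (41.20·91.80 − 36.20·1.900) / 5.000 = 742.7 µg/L.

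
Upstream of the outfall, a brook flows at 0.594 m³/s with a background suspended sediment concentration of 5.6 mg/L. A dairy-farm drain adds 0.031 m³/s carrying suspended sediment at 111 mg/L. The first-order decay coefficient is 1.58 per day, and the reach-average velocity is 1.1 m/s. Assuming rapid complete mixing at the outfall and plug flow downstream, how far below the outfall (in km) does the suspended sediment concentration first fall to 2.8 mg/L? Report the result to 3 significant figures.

81.4 km

Mass balance: C = (0.5940·5.600 + 0.03100·111.0) / 0.6250 = 6.767/0.6250 = 10.83 mg/L.
Set 10.83·exp(−k·t) = 2.8 → t = ln(10.83/2.8)/k = 73960 s = 20.54 h.
Distance = v·t = 1.1·73960 = 81360 m = 81.36 km.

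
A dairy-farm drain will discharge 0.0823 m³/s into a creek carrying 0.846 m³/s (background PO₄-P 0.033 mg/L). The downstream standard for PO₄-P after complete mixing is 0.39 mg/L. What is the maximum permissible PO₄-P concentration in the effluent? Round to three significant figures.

4.06 mg/L

At the limit, (Qr·Cr + Qe·Cₑ)/(Qr + Qe) = 0.39:
Cₑ = (0.9283·0.39 − 0.8460·0.03300) / 0.08230 = 4.060 mg/L.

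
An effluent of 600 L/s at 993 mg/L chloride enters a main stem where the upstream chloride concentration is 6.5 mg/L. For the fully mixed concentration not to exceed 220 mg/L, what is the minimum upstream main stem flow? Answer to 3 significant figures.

Set C_mix = 220: (Q·6.500 + 600.0·993.0) / (Q + 600.0) = 220
→ Q = 600.0·(993.0 − 220)/(220 − 6.500) = 2172 L/s.

2170 L/s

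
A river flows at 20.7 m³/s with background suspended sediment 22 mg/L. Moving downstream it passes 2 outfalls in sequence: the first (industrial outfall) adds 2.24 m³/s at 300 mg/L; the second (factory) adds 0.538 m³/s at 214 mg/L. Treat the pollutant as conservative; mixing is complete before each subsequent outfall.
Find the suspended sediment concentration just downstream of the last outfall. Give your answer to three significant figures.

After outfall 1: Q = 20.70 + 2.240 = 22.94 m³/s; C = (20.70·22.00 + 2.240·300.0)/22.94 = 49.15 mg/L.
After outfall 2: Q = 22.94 + 0.5380 = 23.48 m³/s; C = (22.94·49.15 + 0.5380·214.0)/23.48 = 52.92 mg/L.

52.9 mg/L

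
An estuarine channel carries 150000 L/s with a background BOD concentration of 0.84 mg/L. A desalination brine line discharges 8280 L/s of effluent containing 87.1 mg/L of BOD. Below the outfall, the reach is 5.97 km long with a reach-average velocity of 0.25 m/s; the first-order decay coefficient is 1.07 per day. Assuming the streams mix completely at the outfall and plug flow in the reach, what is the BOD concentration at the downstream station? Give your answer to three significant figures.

3.98 mg/L

Mixed concentration C = ΣQC/ΣQ = (150000·0.8400 + 8280·87.10) / 158300 = 847200/158300 = 5.352 mg/L.
Travel time t = 5.97·1000 / 0.25 = 23880 s = 6.633 h.
Decay over the reach: 5.352·exp(−kt) = 5.352·0.7440 = 3.982 mg/L.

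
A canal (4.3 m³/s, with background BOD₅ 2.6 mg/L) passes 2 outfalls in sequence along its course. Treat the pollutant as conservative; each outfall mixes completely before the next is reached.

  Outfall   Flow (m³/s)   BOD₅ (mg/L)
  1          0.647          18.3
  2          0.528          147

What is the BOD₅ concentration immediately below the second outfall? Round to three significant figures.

Outfall 1: combined Q = 4.947 m³/s; C = (4.300·2.600 + 0.6470·18.30)/4.947 = 4.653 mg/L.
Outfall 2: combined Q = 5.475 m³/s; C = (4.947·4.653 + 0.5280·147.0)/5.475 = 18.38 mg/L.

18.4 mg/L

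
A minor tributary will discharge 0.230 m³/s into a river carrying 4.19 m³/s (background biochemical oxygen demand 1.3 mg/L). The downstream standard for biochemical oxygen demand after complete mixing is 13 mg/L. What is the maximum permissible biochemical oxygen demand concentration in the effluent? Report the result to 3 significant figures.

226 mg/L

At the limit, (Qr·Cr + Qe·Cₑ)/(Qr + Qe) = 13:
Cₑ = (4.420·13 − 4.190·1.300) / 0.2300 = 226.1 mg/L.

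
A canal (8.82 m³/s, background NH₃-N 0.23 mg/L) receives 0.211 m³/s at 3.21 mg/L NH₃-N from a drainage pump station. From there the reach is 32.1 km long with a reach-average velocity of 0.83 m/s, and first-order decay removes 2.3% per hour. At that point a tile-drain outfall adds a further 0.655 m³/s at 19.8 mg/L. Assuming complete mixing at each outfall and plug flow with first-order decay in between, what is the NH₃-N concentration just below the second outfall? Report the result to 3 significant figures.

1.56 mg/L

Conservation of mass: C = (8.820·0.2300 + 0.2110·3.210) / 9.031 = 2.706/9.031 = 0.2996 mg/L; combined flow 9.031 m³/s.
Travel time t = 32.1·1000 / 0.83 = 38670 s = 10.74 h.
2.3%/h lost → k = −ln(1 − 0.023) = 0.02327 h⁻¹.
Decay over the reach: 0.2996·exp(−kt) = 0.2996·0.7788 = 0.2334 mg/L.
At the second outfall, C = (9.031·0.2334 + 0.6550·19.80) / (9.031 + 0.6550) = 1.557 mg/L.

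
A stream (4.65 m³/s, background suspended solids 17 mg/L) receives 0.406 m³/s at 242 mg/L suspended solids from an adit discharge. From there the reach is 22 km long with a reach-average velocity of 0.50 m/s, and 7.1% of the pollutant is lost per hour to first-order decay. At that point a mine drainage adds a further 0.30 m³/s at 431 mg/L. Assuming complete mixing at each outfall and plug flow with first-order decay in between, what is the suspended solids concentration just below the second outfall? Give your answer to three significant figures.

After mixing, C = (4.650·17.00 + 0.4060·242.0) / 5.056 = 177.3/5.056 = 35.07 mg/L; combined flow 5.056 m³/s.
Travel time t = 22·1000 / 0.50 = 44000 s = 12.22 h.
7.1%/h lost → k = −ln(1 − 0.071) = 0.07365 h⁻¹.
Decay over the reach: 35.07·exp(−kt) = 35.07·0.4065 = 14.26 mg/L.
Second outfall: C = (5.056·14.26 + 0.3000·431.0)/5.356 = 37.60 mg/L.

37.6 mg/L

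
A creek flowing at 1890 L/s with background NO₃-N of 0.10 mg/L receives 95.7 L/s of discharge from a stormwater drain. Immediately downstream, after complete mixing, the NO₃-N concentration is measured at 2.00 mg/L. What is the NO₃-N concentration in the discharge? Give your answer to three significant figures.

39.5 mg/L

Mass balance: 1890·0.1000 + 95.70·Cₑ = 1986·2.000
→ Cₑ = (1986·2.000 − 1890·0.1000) / 95.70 = 39.52 mg/L.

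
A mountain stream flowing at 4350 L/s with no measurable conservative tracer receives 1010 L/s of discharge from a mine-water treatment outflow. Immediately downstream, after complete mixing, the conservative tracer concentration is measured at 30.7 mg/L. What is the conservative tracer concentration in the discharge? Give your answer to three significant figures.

163 mg/L

Mass balance: 4350·0 + 1010·Cₑ = 5360·30.70
→ Cₑ = (5360·30.70 − 4350·0) / 1010 = 162.9 mg/L.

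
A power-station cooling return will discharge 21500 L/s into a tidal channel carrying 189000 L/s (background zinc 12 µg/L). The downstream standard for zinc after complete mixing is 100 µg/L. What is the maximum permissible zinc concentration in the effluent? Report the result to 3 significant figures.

At the limit, (Qr·Cr + Qe·Cₑ)/(Qr + Qe) = 100:
Cₑ = (210500·100 − 189000·12.00) / 21500 = 873.6 µg/L.

874 µg/L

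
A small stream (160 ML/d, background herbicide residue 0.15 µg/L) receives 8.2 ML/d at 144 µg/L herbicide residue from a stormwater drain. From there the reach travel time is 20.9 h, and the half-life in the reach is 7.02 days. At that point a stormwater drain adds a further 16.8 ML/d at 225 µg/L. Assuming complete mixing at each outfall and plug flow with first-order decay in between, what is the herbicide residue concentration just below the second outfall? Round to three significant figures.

26.4 µg/L

Mass balance: C = (160.0·0.1500 + 8.200·144.0) / 168.2 = 1205/168.2 = 7.163 µg/L; combined flow 168.2 ML/d.
Half-life 7.02 d → k = ln 2 / 7.02 = 0.09874 d⁻¹.
Applying C = C₀e^(−kt): 7.163 × 0.9176 = 6.573 µg/L.
At the second outfall, C = (168.2·6.573 + 16.80·225.0) / (168.2 + 16.80) = 26.41 µg/L.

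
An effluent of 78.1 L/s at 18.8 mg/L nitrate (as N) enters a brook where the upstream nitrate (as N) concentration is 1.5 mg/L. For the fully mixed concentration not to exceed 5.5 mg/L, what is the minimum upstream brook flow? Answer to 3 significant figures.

260 L/s

Set C_mix = 5.5: (Q·1.500 + 78.10·18.80) / (Q + 78.10) = 5.5
→ Q = 78.10·(18.80 − 5.5)/(5.5 − 1.500) = 259.7 L/s.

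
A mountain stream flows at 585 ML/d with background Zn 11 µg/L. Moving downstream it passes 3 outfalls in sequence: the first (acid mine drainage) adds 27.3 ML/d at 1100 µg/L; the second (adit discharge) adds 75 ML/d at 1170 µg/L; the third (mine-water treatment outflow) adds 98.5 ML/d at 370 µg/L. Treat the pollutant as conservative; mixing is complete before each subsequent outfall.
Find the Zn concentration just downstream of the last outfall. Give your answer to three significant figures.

204 µg/L

Outfall 1: combined Q = 612.3 ML/d; C = (585.0·11.00 + 27.30·1100)/612.3 = 59.55 µg/L.
Outfall 2: combined Q = 687.3 ML/d; C = (612.3·59.55 + 75.00·1170)/687.3 = 180.7 µg/L.
Outfall 3: combined Q = 785.8 ML/d; C = (687.3·180.7 + 98.50·370.0)/785.8 = 204.5 µg/L.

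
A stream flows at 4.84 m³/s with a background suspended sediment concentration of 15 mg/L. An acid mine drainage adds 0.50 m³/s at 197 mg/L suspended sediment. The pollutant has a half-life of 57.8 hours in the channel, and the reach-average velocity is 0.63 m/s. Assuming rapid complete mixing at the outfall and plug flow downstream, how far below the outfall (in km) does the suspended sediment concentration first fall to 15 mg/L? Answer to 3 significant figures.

Flow-weighted average: C = (4.840·15.00 + 0.5000·197.0) / 5.340 = 171.1/5.340 = 32.04 mg/L.
Half-life 57.8 h → k = ln 2 / 57.8 = 0.01199 h⁻¹ = 0.2878 d⁻¹.
Set 32.04·exp(−k·t) = 15 → t = ln(32.04/15)/k = 227800 s = 63.29 h.
Distance = v·t = 0.63·227800 = 143500 m = 143.5 km.

144 km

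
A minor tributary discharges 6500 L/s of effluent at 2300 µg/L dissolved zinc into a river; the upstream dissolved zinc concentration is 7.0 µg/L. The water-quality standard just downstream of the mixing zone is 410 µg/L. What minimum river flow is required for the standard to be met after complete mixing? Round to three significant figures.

30500 L/s

Set C_mix = 410: (Q·7.000 + 6500·2300) / (Q + 6500) = 410
→ Q = 6500·(2300 − 410)/(410 − 7.000) = 30480 L/s.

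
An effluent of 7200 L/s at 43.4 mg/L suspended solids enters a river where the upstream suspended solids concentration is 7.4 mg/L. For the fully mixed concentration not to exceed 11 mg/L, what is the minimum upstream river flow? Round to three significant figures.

64800 L/s

Set C_mix = 11: (Q·7.400 + 7200·43.40) / (Q + 7200) = 11
→ Q = 7200·(43.40 − 11)/(11 − 7.400) = 64800 L/s.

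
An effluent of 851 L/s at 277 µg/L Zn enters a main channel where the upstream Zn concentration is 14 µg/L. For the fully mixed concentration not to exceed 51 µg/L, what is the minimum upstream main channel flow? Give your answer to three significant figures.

Set C_mix = 51: (Q·14.00 + 851.0·277.0) / (Q + 851.0) = 51
→ Q = 851.0·(277.0 − 51)/(51 − 14.00) = 5198 L/s.

5200 L/s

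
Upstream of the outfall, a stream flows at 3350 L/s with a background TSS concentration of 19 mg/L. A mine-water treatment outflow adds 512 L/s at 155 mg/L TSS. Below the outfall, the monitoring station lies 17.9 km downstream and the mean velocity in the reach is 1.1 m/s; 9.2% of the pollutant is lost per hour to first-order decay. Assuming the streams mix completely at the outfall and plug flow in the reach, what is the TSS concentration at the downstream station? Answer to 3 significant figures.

23.9 mg/L

After mixing, C = (3350·19.00 + 512.0·155.0) / 3862 = 143000/3862 = 37.03 mg/L.
Travel time t = 17.9·1000 / 1.1 = 16270 s = 4.520 h.
9.2%/h lost → k = −ln(1 − 0.092) = 0.09651 h⁻¹.
After decay, C = 37.03 × e^(−kt) = 37.03 × 0.6465 = 23.94 mg/L.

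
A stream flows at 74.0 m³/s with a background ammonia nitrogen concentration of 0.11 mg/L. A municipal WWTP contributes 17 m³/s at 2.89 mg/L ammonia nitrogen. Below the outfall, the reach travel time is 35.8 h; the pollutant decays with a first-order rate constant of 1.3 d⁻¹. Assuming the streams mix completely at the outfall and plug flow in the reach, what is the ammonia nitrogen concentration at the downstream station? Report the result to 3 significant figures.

Mass balance: C = (74.00·0.1100 + 17.00·2.890) / 91.00 = 57.27/91.00 = 0.6293 mg/L.
First-order decay: C = 0.6293·exp(−k·t) = 0.6293·0.1438 = 0.09051 mg/L.

0.0905 mg/L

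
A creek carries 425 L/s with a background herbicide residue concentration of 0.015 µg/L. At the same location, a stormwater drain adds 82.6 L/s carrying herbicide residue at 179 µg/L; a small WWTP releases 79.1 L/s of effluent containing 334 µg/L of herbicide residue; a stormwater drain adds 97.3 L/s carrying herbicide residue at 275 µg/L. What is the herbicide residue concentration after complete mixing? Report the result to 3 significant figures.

99.4 µg/L

Mixed concentration C = ΣQC/ΣQ = (425.0·0.01500 + 82.60·179.0 + 79.10·334.0 + 97.30·275.0) / 684.0 = 67970/684.0 = 99.37 µg/L.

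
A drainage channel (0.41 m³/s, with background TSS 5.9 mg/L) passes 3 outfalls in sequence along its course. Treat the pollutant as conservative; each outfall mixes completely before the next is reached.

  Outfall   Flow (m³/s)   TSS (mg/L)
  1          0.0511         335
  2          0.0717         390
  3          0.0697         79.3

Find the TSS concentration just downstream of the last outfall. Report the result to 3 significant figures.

88.0 mg/L

After outfall 1: Q = 0.4100 + 0.05110 = 0.4611 m³/s; C = (0.4100·5.900 + 0.05110·335.0)/0.4611 = 42.37 mg/L.
After outfall 2: Q = 0.4611 + 0.07170 = 0.5328 m³/s; C = (0.4611·42.37 + 0.07170·390.0)/0.5328 = 89.15 mg/L.
After outfall 3: Q = 0.5328 + 0.06970 = 0.6025 m³/s; C = (0.5328·89.15 + 0.06970·79.30)/0.6025 = 88.01 mg/L.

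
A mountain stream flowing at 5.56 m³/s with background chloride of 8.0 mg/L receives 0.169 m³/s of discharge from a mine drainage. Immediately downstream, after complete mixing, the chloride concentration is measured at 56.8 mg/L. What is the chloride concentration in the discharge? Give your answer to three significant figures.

1660 mg/L

Mass balance: 5.560·8.000 + 0.1690·Cₑ = 5.729·56.80
→ Cₑ = (5.729·56.80 − 5.560·8.000) / 0.1690 = 1662 mg/L.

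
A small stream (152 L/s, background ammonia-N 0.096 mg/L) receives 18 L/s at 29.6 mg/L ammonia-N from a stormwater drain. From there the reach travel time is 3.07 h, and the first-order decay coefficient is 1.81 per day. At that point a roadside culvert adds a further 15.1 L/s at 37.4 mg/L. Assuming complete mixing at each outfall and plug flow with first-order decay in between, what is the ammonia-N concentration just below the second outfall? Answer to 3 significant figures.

After mixing, C = (152.0·0.09600 + 18.00·29.60) / 170.0 = 547.4/170.0 = 3.220 mg/L; combined flow 170.0 L/s.
First-order decay: C = 3.220·exp(−k·t) = 3.220·0.7933 = 2.554 mg/L.
Second outfall: C = (170.0·2.554 + 15.10·37.40)/185.1 = 5.397 mg/L.

5.40 mg/L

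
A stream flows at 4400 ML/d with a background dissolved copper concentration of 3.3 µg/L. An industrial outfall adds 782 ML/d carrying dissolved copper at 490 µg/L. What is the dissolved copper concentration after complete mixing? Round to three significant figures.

76.7 µg/L

After mixing, C = (4400·3.300 + 782.0·490.0) / 5182 = 397700/5182 = 76.75 µg/L.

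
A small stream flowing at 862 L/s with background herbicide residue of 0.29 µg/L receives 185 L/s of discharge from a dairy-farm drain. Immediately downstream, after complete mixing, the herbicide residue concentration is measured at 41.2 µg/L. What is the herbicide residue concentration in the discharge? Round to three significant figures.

232 µg/L

Mass balance: 862.0·0.2900 + 185.0·Cₑ = 1047·41.20
→ Cₑ = (1047·41.20 − 862.0·0.2900) / 185.0 = 231.8 µg/L.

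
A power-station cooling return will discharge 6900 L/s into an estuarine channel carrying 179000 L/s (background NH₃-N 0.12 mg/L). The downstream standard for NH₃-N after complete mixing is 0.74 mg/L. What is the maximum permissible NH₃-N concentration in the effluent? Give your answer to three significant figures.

16.8 mg/L

At the limit, (Qr·Cr + Qe·Cₑ)/(Qr + Qe) = 0.74:
Cₑ = (185900·0.74 − 179000·0.1200) / 6900 = 16.82 mg/L.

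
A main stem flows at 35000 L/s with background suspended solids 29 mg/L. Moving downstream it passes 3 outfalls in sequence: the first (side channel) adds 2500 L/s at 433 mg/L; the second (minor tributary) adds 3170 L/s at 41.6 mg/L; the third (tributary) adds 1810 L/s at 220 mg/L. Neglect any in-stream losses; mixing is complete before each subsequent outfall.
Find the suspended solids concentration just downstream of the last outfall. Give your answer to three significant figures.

Outfall 1: combined Q = 37500 L/s; C = (35000·29.00 + 2500·433.0)/37500 = 55.93 mg/L.
Outfall 2: combined Q = 40670 L/s; C = (37500·55.93 + 3170·41.60)/40670 = 54.82 mg/L.
Outfall 3: combined Q = 42480 L/s; C = (40670·54.82 + 1810·220.0)/42480 = 61.85 mg/L.

61.9 mg/L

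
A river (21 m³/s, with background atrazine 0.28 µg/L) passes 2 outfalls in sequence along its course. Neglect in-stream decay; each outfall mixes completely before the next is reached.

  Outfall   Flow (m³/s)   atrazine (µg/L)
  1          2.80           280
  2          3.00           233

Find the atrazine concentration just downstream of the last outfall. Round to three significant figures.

Outfall 1: combined Q = 23.80 m³/s; C = (21.00·0.2800 + 2.800·280.0)/23.80 = 33.19 µg/L.
Outfall 2: combined Q = 26.80 m³/s; C = (23.80·33.19 + 3.000·233.0)/26.80 = 55.56 µg/L.

55.6 µg/L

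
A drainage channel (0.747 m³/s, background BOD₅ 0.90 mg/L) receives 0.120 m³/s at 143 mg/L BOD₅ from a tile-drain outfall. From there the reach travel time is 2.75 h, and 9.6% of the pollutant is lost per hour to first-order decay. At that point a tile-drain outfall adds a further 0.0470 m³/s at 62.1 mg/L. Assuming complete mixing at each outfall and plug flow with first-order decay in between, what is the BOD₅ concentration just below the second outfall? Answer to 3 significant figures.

18.0 mg/L

Mixed concentration C = ΣQC/ΣQ = (0.7470·0.9000 + 0.1200·143.0) / 0.8670 = 17.83/0.8670 = 20.57 mg/L; combined flow 0.8670 m³/s.
9.6%/h lost → k = −ln(1 − 0.096) = 0.1009 h⁻¹.
After decay, C = 20.57 × e^(−kt) = 20.57 × 0.7576 = 15.58 mg/L.
At the second outfall, C = (0.8670·15.58 + 0.04700·62.10) / (0.8670 + 0.04700) = 17.98 mg/L.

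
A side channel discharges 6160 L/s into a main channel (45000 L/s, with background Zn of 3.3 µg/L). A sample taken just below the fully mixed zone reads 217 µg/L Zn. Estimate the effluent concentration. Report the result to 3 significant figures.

Mass balance: 45000·3.300 + 6160·Cₑ = 51160·217.0
→ Cₑ = (51160·217.0 − 45000·3.300) / 6160 = 1778 µg/L.

1780 µg/L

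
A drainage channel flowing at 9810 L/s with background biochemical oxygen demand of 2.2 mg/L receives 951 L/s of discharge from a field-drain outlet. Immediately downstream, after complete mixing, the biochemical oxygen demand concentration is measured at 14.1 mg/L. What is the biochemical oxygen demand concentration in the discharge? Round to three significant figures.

137 mg/L

Mass balance: 9810·2.200 + 951.0·Cₑ = 10760·14.10
→ Cₑ = (10760·14.10 − 9810·2.200) / 951.0 = 136.9 mg/L.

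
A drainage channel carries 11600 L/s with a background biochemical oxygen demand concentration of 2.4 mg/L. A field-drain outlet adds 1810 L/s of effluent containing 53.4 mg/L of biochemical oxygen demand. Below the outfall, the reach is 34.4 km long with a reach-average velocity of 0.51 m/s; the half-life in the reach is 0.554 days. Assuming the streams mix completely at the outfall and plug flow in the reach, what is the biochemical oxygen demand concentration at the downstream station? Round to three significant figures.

Conservation of mass: C = (11600·2.400 + 1810·53.40) / 13410 = 124500/13410 = 9.284 mg/L.
Travel time t = 34.4·1000 / 0.51 = 67450 s = 18.74 h.
Half-life 0.554 d → k = ln 2 / 0.554 = 1.251 d⁻¹.
Applying C = C₀e^(−kt): 9.284 × 0.3765 = 3.496 mg/L.

3.50 mg/L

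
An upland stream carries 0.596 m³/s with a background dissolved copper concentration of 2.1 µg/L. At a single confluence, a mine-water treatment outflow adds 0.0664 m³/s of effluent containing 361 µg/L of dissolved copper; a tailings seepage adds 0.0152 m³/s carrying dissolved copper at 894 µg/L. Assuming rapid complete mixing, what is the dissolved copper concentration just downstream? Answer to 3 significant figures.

Mass balance: C = (0.5960·2.100 + 0.06640·361.0 + 0.01520·894.0) / 0.6776 = 38.81/0.6776 = 57.28 µg/L.

57.3 µg/L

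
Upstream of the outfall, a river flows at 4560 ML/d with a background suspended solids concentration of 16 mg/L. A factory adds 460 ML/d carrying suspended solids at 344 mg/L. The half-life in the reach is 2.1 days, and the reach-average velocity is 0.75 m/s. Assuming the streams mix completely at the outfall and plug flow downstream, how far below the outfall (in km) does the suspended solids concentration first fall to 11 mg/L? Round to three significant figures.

281 km

Mixed concentration C = ΣQC/ΣQ = (4560·16.00 + 460.0·344.0) / 5020 = 231200/5020 = 46.06 mg/L.
Half-life 2.1 d → k = ln 2 / 2.1 = 0.3301 d⁻¹.
Set 46.06·exp(−k·t) = 11 → t = ln(46.06/11)/k = 374800 s = 104.1 h.
Distance = v·t = 0.75·374800 = 281100 m = 281.1 km.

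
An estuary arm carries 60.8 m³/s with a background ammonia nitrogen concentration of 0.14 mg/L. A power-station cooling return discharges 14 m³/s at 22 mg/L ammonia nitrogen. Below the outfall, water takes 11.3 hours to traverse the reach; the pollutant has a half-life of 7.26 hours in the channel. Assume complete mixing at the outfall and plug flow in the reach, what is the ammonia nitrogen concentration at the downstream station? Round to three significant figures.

1.44 mg/L

After mixing, C = (60.80·0.1400 + 14.00·22.00) / 74.80 = 316.5/74.80 = 4.231 mg/L.
Half-life 7.26 h → k = ln 2 / 7.26 = 0.09547 h⁻¹ = 2.291 d⁻¹.
After decay, C = 4.231 × e^(−kt) = 4.231 × 0.3400 = 1.439 mg/L.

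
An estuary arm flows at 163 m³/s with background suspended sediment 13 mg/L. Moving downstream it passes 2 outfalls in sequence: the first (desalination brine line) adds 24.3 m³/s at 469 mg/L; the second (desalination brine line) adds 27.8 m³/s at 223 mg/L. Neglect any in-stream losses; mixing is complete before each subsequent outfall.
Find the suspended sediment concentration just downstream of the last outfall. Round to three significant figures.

Below outfall 1: Q → 187.3 m³/s, C = (163.0·13.00 + 24.30·469.0)/187.3 = 72.16 mg/L.
Below outfall 2: Q → 215.1 m³/s, C = (187.3·72.16 + 27.80·223.0)/215.1 = 91.66 mg/L.

91.7 mg/L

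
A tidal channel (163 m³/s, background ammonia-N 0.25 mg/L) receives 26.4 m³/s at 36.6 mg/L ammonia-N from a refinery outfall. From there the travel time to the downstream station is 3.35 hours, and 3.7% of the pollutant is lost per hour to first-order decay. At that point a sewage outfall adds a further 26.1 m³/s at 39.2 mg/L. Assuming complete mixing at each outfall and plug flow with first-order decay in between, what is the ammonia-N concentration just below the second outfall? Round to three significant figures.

8.87 mg/L

Mixed concentration C = ΣQC/ΣQ = (163.0·0.2500 + 26.40·36.60) / 189.4 = 1007/189.4 = 5.317 mg/L; combined flow 189.4 m³/s.
3.7%/h lost → k = −ln(1 − 0.037) = 0.03770 h⁻¹.
First-order decay: C = 5.317·exp(−k·t) = 5.317·0.8813 = 4.686 mg/L.
Second outfall: C = (189.4·4.686 + 26.10·39.20)/215.5 = 8.866 mg/L.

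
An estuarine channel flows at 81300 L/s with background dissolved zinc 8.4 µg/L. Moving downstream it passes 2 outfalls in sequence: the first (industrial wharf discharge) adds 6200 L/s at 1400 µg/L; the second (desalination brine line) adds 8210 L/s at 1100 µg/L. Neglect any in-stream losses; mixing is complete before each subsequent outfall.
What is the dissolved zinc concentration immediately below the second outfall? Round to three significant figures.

192 µg/L

Below outfall 1: Q → 87500 L/s, C = (81300·8.400 + 6200·1400)/87500 = 107.0 µg/L.
Below outfall 2: Q → 95710 L/s, C = (87500·107.0 + 8210·1100)/95710 = 192.2 µg/L.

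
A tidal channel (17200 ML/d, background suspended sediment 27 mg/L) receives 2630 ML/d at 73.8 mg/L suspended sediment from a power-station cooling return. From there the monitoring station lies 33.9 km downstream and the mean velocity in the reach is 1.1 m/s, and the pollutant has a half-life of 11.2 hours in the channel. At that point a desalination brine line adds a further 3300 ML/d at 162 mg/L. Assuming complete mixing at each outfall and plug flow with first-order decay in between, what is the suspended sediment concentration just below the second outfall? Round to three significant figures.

39.9 mg/L

After mixing, C = (17200·27.00 + 2630·73.80) / 19830 = 658500/19830 = 33.21 mg/L; combined flow 19830 ML/d.
Travel time t = 33.9·1000 / 1.1 = 30820 s = 8.561 h.
Half-life 11.2 h → k = ln 2 / 11.2 = 0.06189 h⁻¹ = 1.485 d⁻¹.
Applying C = C₀e^(−kt): 33.21 × 0.5887 = 19.55 mg/L.
Second outfall: C = (19830·19.55 + 3300·162.0)/23130 = 39.87 mg/L.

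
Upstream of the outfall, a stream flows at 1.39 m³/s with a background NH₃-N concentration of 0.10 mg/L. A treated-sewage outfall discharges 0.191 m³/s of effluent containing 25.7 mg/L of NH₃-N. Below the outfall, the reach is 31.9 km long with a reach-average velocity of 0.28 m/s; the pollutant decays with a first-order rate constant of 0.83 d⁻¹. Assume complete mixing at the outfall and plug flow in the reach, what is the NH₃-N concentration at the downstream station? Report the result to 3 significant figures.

Mass balance: C = (1.390·0.1000 + 0.1910·25.70) / 1.581 = 5.048/1.581 = 3.193 mg/L.
Travel time t = 31.9·1000 / 0.28 = 113900 s = 31.65 h.
Decay over the reach: 3.193·exp(−kt) = 3.193·0.3347 = 1.069 mg/L.

1.07 mg/L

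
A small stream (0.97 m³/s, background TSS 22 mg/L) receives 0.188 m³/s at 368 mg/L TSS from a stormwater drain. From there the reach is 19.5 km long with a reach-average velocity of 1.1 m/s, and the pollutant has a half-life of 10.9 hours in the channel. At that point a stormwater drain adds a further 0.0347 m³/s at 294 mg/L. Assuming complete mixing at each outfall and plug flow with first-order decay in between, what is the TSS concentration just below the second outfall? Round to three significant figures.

64.0 mg/L

Mixed concentration C = ΣQC/ΣQ = (0.9700·22.00 + 0.1880·368.0) / 1.158 = 90.52/1.158 = 78.17 mg/L; combined flow 1.158 m³/s.
Travel time t = 19.5·1000 / 1.1 = 17730 s = 4.924 h.
Half-life 10.9 h → k = ln 2 / 10.9 = 0.06359 h⁻¹ = 1.526 d⁻¹.
Decay over the reach: 78.17·exp(−kt) = 78.17·0.7311 = 57.16 mg/L.
At the second outfall, C = (1.158·57.16 + 0.03470·294.0) / (1.158 + 0.03470) = 64.05 mg/L.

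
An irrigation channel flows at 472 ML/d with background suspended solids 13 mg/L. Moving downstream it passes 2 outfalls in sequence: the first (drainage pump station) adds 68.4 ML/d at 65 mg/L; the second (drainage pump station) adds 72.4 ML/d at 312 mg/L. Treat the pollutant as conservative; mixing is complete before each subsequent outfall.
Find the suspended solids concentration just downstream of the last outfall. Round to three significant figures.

54.1 mg/L

Below outfall 1: Q → 540.4 ML/d, C = (472.0·13.00 + 68.40·65.00)/540.4 = 19.58 mg/L.
Below outfall 2: Q → 612.8 ML/d, C = (540.4·19.58 + 72.40·312.0)/612.8 = 54.13 mg/L.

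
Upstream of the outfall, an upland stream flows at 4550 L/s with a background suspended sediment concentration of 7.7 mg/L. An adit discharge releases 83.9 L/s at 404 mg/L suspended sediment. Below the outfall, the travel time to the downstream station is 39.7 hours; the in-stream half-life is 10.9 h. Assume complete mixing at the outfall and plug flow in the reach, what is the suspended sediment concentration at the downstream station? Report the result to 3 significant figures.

1.19 mg/L

After mixing, C = (4550·7.700 + 83.90·404.0) / 4634 = 68930/4634 = 14.88 mg/L.
Half-life 10.9 h → k = ln 2 / 10.9 = 0.06359 h⁻¹ = 1.526 d⁻¹.
First-order decay: C = 14.88·exp(−k·t) = 14.88·0.08009 = 1.191 mg/L.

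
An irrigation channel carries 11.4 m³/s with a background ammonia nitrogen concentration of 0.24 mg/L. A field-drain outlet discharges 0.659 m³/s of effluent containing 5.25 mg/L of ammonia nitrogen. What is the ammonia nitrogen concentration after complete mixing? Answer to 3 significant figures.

Mass balance: C = (11.40·0.2400 + 0.6590·5.250) / 12.06 = 6.196/12.06 = 0.5138 mg/L.

0.514 mg/L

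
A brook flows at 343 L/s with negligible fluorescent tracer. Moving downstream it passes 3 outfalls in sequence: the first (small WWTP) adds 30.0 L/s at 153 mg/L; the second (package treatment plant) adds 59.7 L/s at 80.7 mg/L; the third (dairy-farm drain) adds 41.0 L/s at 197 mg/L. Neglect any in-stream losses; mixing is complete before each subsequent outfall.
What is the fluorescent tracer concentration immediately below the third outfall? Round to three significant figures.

36.9 mg/L

Below outfall 1: Q → 373.0 L/s, C = (343.0·0 + 30.00·153.0)/373.0 = 12.31 mg/L.
Below outfall 2: Q → 432.7 L/s, C = (373.0·12.31 + 59.70·80.70)/432.7 = 21.74 mg/L.
Below outfall 3: Q → 473.7 L/s, C = (432.7·21.74 + 41.00·197.0)/473.7 = 36.91 mg/L.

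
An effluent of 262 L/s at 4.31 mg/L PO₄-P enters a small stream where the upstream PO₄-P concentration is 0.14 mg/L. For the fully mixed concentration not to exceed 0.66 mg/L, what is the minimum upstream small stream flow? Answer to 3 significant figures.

1840 L/s

Set C_mix = 0.66: (Q·0.1400 + 262.0·4.310) / (Q + 262.0) = 0.66
→ Q = 262.0·(4.310 − 0.66)/(0.66 − 0.1400) = 1839 L/s.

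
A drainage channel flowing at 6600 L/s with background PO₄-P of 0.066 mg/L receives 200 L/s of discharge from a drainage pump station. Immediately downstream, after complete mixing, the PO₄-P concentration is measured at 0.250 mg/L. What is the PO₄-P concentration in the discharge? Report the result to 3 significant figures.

6.32 mg/L

Mass balance: 6600·0.06600 + 200.0·Cₑ = 6800·0.2500
→ Cₑ = (6800·0.2500 − 6600·0.06600) / 200.0 = 6.322 mg/L.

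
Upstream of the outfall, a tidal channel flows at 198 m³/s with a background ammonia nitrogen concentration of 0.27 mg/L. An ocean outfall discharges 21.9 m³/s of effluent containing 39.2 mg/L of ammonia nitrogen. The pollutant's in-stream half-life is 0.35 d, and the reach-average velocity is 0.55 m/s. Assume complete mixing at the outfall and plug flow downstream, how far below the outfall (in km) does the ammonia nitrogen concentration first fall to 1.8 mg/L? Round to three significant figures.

20.0 km

Flow-weighted average: C = (198.0·0.2700 + 21.90·39.20) / 219.9 = 911.9/219.9 = 4.147 mg/L.
Half-life 0.35 d → k = ln 2 / 0.35 = 1.980 d⁻¹.
Set 4.147·exp(−k·t) = 1.8 → t = ln(4.147/1.8)/k = 36410 s = 10.11 h.
Distance = v·t = 0.55·36410 = 20030 m = 20.03 km.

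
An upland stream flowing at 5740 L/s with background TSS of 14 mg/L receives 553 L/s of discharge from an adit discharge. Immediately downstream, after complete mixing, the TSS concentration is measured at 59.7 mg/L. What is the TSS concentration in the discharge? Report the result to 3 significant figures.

Mass balance: 5740·14.00 + 553.0·Cₑ = 6293·59.70
→ Cₑ = (6293·59.70 − 5740·14.00) / 553.0 = 534.1 mg/L.

534 mg/L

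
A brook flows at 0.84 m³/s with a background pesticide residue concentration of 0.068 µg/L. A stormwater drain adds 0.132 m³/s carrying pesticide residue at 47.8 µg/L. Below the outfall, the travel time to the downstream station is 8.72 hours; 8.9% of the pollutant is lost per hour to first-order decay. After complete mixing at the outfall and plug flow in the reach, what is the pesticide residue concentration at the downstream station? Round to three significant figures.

After mixing, C = (0.8400·0.06800 + 0.1320·47.80) / 0.9720 = 6.367/0.9720 = 6.550 µg/L.
8.9%/h lost → k = −ln(1 − 0.089) = 0.09321 h⁻¹.
Applying C = C₀e^(−kt): 6.550 × 0.4436 = 2.906 µg/L.

2.91 µg/L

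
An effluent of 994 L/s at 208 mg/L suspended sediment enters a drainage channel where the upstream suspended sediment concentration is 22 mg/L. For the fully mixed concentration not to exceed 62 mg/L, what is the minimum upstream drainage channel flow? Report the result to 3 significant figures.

Set C_mix = 62: (Q·22.00 + 994.0·208.0) / (Q + 994.0) = 62
→ Q = 994.0·(208.0 − 62)/(62 − 22.00) = 3628 L/s.

3630 L/s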